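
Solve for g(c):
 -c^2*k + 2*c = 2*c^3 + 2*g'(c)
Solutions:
 g(c) = C1 - c^4/4 - c^3*k/6 + c^2/2


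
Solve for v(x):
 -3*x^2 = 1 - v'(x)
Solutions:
 v(x) = C1 + x^3 + x


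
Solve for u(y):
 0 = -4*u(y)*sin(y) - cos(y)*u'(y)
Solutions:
 u(y) = C1*cos(y)^4


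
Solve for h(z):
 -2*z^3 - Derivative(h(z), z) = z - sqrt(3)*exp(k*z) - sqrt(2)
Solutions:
 h(z) = C1 - z^4/2 - z^2/2 + sqrt(2)*z + sqrt(3)*exp(k*z)/k


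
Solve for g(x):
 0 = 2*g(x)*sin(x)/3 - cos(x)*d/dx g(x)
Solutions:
 g(x) = C1/cos(x)^(2/3)


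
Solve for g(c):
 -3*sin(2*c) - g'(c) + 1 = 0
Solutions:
 g(c) = C1 + c + 3*cos(2*c)/2


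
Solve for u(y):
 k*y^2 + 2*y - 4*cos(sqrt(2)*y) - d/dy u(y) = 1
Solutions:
 u(y) = C1 + k*y^3/3 + y^2 - y - 2*sqrt(2)*sin(sqrt(2)*y)


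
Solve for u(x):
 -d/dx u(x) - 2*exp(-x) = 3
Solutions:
 u(x) = C1 - 3*x + 2*exp(-x)


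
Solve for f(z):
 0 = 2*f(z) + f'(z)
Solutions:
 f(z) = C1*exp(-2*z)


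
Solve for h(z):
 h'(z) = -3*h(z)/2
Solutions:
 h(z) = C1*exp(-3*z/2)


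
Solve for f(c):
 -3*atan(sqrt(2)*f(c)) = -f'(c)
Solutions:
 Integral(1/atan(sqrt(2)*_y), (_y, f(c))) = C1 + 3*c


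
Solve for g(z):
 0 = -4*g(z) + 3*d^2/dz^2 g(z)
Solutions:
 g(z) = C1*exp(-2*sqrt(3)*z/3) + C2*exp(2*sqrt(3)*z/3)


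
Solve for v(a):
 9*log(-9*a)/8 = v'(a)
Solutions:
 v(a) = C1 + 9*a*log(-a)/8 + 9*a*(-1 + 2*log(3))/8


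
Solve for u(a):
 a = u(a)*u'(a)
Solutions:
 u(a) = -sqrt(C1 + a^2)
 u(a) = sqrt(C1 + a^2)


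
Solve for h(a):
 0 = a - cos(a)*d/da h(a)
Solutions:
 h(a) = C1 + Integral(a/cos(a), a)


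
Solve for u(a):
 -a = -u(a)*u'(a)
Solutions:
 u(a) = -sqrt(C1 + a^2)
 u(a) = sqrt(C1 + a^2)


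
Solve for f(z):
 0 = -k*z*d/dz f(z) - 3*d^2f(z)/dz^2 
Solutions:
 f(z) = Piecewise((-sqrt(6)*sqrt(pi)*C1*erf(sqrt(6)*sqrt(k)*z/6)/(2*sqrt(k)) - C2, (k > 0) | (k < 0)), (-C1*z - C2, True))


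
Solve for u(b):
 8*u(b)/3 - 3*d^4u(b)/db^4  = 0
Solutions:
 u(b) = C1*exp(-2^(3/4)*sqrt(3)*b/3) + C2*exp(2^(3/4)*sqrt(3)*b/3) + C3*sin(2^(3/4)*sqrt(3)*b/3) + C4*cos(2^(3/4)*sqrt(3)*b/3)


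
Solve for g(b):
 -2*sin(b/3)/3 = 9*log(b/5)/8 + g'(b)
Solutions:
 g(b) = C1 - 9*b*log(b)/8 + 9*b/8 + 9*b*log(5)/8 + 2*cos(b/3)


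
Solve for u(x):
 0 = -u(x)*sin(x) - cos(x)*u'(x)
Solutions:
 u(x) = C1*cos(x)


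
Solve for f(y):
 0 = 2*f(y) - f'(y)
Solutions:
 f(y) = C1*exp(2*y)


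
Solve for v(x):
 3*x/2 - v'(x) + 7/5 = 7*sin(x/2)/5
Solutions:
 v(x) = C1 + 3*x^2/4 + 7*x/5 + 14*cos(x/2)/5


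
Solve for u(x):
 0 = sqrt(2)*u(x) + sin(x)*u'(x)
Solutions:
 u(x) = C1*(cos(x) + 1)^(sqrt(2)/2)/(cos(x) - 1)^(sqrt(2)/2)


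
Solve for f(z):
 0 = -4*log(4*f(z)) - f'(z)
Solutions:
 Integral(1/(log(_y) + 2*log(2)), (_y, f(z)))/4 = C1 - z


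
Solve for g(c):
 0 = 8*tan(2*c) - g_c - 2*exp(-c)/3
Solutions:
 g(c) = C1 + 2*log(tan(2*c)^2 + 1) + 2*exp(-c)/3


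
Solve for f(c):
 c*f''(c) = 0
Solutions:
 f(c) = C1 + C2*c


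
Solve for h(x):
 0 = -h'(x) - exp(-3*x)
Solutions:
 h(x) = C1 + exp(-3*x)/3


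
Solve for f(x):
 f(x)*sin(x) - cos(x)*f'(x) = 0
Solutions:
 f(x) = C1/cos(x)


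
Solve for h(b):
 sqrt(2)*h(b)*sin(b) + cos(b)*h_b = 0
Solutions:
 h(b) = C1*cos(b)^(sqrt(2))


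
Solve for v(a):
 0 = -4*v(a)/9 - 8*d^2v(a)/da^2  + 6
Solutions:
 v(a) = C1*sin(sqrt(2)*a/6) + C2*cos(sqrt(2)*a/6) + 27/2


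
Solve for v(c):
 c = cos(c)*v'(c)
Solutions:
 v(c) = C1 + Integral(c/cos(c), c)


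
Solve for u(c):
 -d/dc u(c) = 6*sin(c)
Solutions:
 u(c) = C1 + 6*cos(c)


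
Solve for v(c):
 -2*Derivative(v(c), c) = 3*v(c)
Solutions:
 v(c) = C1*exp(-3*c/2)


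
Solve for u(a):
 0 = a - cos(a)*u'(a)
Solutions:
 u(a) = C1 + Integral(a/cos(a), a)


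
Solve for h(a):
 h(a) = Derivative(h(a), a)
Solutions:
 h(a) = C1*exp(a)


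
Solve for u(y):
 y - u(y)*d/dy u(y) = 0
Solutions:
 u(y) = -sqrt(C1 + y^2)
 u(y) = sqrt(C1 + y^2)


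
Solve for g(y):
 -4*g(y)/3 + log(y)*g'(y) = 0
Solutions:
 g(y) = C1*exp(4*li(y)/3)


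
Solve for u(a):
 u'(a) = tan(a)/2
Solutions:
 u(a) = C1 - log(cos(a))/2


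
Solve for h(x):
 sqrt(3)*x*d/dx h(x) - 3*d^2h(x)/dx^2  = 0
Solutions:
 h(x) = C1 + C2*erfi(sqrt(2)*3^(3/4)*x/6)


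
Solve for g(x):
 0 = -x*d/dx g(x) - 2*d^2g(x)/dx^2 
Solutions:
 g(x) = C1 + C2*erf(x/2)


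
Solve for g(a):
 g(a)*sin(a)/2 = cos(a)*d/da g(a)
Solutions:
 g(a) = C1/sqrt(cos(a))


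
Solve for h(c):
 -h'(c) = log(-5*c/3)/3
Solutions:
 h(c) = C1 - c*log(-c)/3 + c*(-log(5) + 1 + log(3))/3


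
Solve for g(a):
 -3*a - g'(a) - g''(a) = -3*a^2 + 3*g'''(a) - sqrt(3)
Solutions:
 g(a) = C1 + a^3 - 9*a^2/2 - 9*a + sqrt(3)*a + (C2*sin(sqrt(11)*a/6) + C3*cos(sqrt(11)*a/6))*exp(-a/6)


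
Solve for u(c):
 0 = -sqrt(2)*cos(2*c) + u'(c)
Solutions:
 u(c) = C1 + sqrt(2)*sin(2*c)/2


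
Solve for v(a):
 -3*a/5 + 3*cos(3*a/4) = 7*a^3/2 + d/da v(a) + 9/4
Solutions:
 v(a) = C1 - 7*a^4/8 - 3*a^2/10 - 9*a/4 + 4*sin(3*a/4)


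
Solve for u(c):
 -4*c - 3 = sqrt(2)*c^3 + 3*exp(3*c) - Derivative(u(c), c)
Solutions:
 u(c) = C1 + sqrt(2)*c^4/4 + 2*c^2 + 3*c + exp(3*c)


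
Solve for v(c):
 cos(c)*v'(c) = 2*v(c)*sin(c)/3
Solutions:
 v(c) = C1/cos(c)^(2/3)


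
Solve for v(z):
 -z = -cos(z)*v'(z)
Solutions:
 v(z) = C1 + Integral(z/cos(z), z)


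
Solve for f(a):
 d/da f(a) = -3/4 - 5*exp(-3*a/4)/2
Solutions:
 f(a) = C1 - 3*a/4 + 10*exp(-3*a/4)/3


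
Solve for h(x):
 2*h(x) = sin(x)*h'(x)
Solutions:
 h(x) = C1*(cos(x) - 1)/(cos(x) + 1)


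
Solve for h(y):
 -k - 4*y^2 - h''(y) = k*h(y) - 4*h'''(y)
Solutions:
 h(y) = C1*exp(y*(-(-216*k + sqrt((216*k + 1)^2 - 1) - 1)^(1/3) + 1 - 1/(-216*k + sqrt((216*k + 1)^2 - 1) - 1)^(1/3))/12) + C2*exp(y*((-216*k + sqrt((216*k + 1)^2 - 1) - 1)^(1/3) - sqrt(3)*I*(-216*k + sqrt((216*k + 1)^2 - 1) - 1)^(1/3) + 2 - 4/((-1 + sqrt(3)*I)*(-216*k + sqrt((216*k + 1)^2 - 1) - 1)^(1/3)))/24) + C3*exp(y*((-216*k + sqrt((216*k + 1)^2 - 1) - 1)^(1/3) + sqrt(3)*I*(-216*k + sqrt((216*k + 1)^2 - 1) - 1)^(1/3) + 2 + 4/((1 + sqrt(3)*I)*(-216*k + sqrt((216*k + 1)^2 - 1) - 1)^(1/3)))/24) - 1 - 4*y^2/k + 8/k^2


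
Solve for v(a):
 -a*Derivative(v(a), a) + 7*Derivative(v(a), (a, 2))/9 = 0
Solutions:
 v(a) = C1 + C2*erfi(3*sqrt(14)*a/14)


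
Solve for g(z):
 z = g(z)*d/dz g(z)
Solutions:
 g(z) = -sqrt(C1 + z^2)
 g(z) = sqrt(C1 + z^2)


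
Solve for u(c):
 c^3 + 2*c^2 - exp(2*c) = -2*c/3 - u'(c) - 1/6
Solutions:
 u(c) = C1 - c^4/4 - 2*c^3/3 - c^2/3 - c/6 + exp(2*c)/2


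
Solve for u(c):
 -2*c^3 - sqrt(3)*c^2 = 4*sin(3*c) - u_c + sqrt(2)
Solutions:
 u(c) = C1 + c^4/2 + sqrt(3)*c^3/3 + sqrt(2)*c - 4*cos(3*c)/3


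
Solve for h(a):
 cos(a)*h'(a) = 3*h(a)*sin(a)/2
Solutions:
 h(a) = C1/cos(a)^(3/2)


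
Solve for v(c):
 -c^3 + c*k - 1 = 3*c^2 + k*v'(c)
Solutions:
 v(c) = C1 - c^4/(4*k) - c^3/k + c^2/2 - c/k


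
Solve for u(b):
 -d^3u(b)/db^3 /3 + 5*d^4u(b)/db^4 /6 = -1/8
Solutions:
 u(b) = C1 + C2*b + C3*b^2 + C4*exp(2*b/5) + b^3/16


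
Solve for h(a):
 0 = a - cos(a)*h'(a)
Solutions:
 h(a) = C1 + Integral(a/cos(a), a)


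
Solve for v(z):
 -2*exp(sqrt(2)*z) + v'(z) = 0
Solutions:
 v(z) = C1 + sqrt(2)*exp(sqrt(2)*z)


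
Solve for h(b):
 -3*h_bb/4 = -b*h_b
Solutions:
 h(b) = C1 + C2*erfi(sqrt(6)*b/3)


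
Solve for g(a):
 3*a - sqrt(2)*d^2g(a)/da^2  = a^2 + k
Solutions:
 g(a) = C1 + C2*a - sqrt(2)*a^4/24 + sqrt(2)*a^3/4 - sqrt(2)*a^2*k/4


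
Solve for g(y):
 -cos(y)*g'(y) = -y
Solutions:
 g(y) = C1 + Integral(y/cos(y), y)


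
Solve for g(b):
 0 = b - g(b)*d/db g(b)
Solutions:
 g(b) = -sqrt(C1 + b^2)
 g(b) = sqrt(C1 + b^2)


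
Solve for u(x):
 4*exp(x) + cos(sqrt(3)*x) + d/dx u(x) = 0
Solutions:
 u(x) = C1 - 4*exp(x) - sqrt(3)*sin(sqrt(3)*x)/3


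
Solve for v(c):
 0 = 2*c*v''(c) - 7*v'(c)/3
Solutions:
 v(c) = C1 + C2*c^(13/6)


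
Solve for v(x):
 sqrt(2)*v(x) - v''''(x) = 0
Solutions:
 v(x) = C1*exp(-2^(1/8)*x) + C2*exp(2^(1/8)*x) + C3*sin(2^(1/8)*x) + C4*cos(2^(1/8)*x)


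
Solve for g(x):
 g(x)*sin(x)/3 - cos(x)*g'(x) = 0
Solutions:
 g(x) = C1/cos(x)^(1/3)


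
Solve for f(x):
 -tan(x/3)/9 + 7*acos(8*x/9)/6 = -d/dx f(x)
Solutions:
 f(x) = C1 - 7*x*acos(8*x/9)/6 + 7*sqrt(81 - 64*x^2)/48 - log(cos(x/3))/3


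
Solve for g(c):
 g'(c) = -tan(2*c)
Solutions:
 g(c) = C1 + log(cos(2*c))/2


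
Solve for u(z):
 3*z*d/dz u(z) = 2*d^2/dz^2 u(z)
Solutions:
 u(z) = C1 + C2*erfi(sqrt(3)*z/2)


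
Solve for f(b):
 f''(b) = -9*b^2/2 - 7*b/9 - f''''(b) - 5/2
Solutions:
 f(b) = C1 + C2*b + C3*sin(b) + C4*cos(b) - 3*b^4/8 - 7*b^3/54 + 13*b^2/4


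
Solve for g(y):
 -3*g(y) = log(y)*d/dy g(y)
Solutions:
 g(y) = C1*exp(-3*li(y))


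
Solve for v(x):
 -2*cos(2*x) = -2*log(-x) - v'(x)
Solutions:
 v(x) = C1 - 2*x*log(-x) + 2*x + sin(2*x)


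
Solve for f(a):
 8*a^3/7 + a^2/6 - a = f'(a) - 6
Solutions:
 f(a) = C1 + 2*a^4/7 + a^3/18 - a^2/2 + 6*a


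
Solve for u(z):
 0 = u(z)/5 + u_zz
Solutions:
 u(z) = C1*sin(sqrt(5)*z/5) + C2*cos(sqrt(5)*z/5)


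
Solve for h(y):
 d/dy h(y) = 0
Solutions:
 h(y) = C1


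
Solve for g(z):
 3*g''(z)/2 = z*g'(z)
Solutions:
 g(z) = C1 + C2*erfi(sqrt(3)*z/3)


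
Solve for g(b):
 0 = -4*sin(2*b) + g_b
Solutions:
 g(b) = C1 - 2*cos(2*b)


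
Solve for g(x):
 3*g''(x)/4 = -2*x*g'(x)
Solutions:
 g(x) = C1 + C2*erf(2*sqrt(3)*x/3)


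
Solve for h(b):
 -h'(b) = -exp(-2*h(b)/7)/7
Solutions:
 h(b) = 7*log(-sqrt(C1 + b)) - 7*log(7) + 7*log(2)/2
 h(b) = 7*log(C1 + b)/2 - 7*log(7) + 7*log(2)/2


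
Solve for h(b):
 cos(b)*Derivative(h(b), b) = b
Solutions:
 h(b) = C1 + Integral(b/cos(b), b)


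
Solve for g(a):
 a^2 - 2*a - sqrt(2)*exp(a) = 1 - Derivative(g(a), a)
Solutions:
 g(a) = C1 - a^3/3 + a^2 + a + sqrt(2)*exp(a)


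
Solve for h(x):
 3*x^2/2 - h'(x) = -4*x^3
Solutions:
 h(x) = C1 + x^4 + x^3/2


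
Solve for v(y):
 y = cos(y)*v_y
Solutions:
 v(y) = C1 + Integral(y/cos(y), y)


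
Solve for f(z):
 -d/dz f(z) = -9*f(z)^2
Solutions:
 f(z) = -1/(C1 + 9*z)


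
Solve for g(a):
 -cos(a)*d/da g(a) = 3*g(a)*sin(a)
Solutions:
 g(a) = C1*cos(a)^3


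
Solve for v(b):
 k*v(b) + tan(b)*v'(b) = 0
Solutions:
 v(b) = C1*exp(-k*log(sin(b)))


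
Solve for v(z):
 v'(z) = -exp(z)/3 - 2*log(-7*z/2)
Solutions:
 v(z) = C1 - 2*z*log(-z) + 2*z*(-log(7) + log(2) + 1) - exp(z)/3


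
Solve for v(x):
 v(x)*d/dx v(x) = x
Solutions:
 v(x) = -sqrt(C1 + x^2)
 v(x) = sqrt(C1 + x^2)


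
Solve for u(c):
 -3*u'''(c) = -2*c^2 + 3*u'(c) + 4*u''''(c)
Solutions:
 u(c) = C1 + C2*exp(c*(-2 + (4*sqrt(39) + 25)^(-1/3) + (4*sqrt(39) + 25)^(1/3))/8)*sin(sqrt(3)*c*(-(4*sqrt(39) + 25)^(1/3) + (4*sqrt(39) + 25)^(-1/3))/8) + C3*exp(c*(-2 + (4*sqrt(39) + 25)^(-1/3) + (4*sqrt(39) + 25)^(1/3))/8)*cos(sqrt(3)*c*(-(4*sqrt(39) + 25)^(1/3) + (4*sqrt(39) + 25)^(-1/3))/8) + C4*exp(-c*((4*sqrt(39) + 25)^(-1/3) + 1 + (4*sqrt(39) + 25)^(1/3))/4) + 2*c^3/9 - 4*c/3


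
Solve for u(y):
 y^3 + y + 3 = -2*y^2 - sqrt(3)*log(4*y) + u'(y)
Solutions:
 u(y) = C1 + y^4/4 + 2*y^3/3 + y^2/2 + sqrt(3)*y*log(y) - sqrt(3)*y + 2*sqrt(3)*y*log(2) + 3*y


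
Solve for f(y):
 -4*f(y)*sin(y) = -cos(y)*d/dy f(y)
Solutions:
 f(y) = C1/cos(y)^4


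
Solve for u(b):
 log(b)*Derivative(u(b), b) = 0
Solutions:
 u(b) = C1


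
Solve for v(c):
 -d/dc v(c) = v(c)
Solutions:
 v(c) = C1*exp(-c)


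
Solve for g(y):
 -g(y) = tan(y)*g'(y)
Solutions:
 g(y) = C1/sin(y)


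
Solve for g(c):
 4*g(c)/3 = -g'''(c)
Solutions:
 g(c) = C3*exp(-6^(2/3)*c/3) + (C1*sin(2^(2/3)*3^(1/6)*c/2) + C2*cos(2^(2/3)*3^(1/6)*c/2))*exp(6^(2/3)*c/6)


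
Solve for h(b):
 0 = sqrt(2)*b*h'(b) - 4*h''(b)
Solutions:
 h(b) = C1 + C2*erfi(2^(3/4)*b/4)


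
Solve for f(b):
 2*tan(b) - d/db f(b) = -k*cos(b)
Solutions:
 f(b) = C1 + k*sin(b) - 2*log(cos(b))


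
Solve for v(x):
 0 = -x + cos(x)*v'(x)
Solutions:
 v(x) = C1 + Integral(x/cos(x), x)


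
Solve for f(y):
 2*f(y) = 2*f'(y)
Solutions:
 f(y) = C1*exp(y)


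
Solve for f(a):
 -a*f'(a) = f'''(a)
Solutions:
 f(a) = C1 + Integral(C2*airyai(-a) + C3*airybi(-a), a)


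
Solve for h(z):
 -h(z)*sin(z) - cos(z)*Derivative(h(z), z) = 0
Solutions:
 h(z) = C1*cos(z)


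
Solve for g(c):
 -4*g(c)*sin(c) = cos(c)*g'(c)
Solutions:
 g(c) = C1*cos(c)^4


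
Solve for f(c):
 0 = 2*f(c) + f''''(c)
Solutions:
 f(c) = (C1*sin(2^(3/4)*c/2) + C2*cos(2^(3/4)*c/2))*exp(-2^(3/4)*c/2) + (C3*sin(2^(3/4)*c/2) + C4*cos(2^(3/4)*c/2))*exp(2^(3/4)*c/2)


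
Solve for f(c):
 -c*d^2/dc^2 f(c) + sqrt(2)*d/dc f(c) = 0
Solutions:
 f(c) = C1 + C2*c^(1 + sqrt(2))


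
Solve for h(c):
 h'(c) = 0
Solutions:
 h(c) = C1


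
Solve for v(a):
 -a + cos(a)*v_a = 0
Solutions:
 v(a) = C1 + Integral(a/cos(a), a)


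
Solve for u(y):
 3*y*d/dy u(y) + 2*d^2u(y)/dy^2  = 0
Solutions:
 u(y) = C1 + C2*erf(sqrt(3)*y/2)


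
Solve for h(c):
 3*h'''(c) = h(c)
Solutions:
 h(c) = C3*exp(3^(2/3)*c/3) + (C1*sin(3^(1/6)*c/2) + C2*cos(3^(1/6)*c/2))*exp(-3^(2/3)*c/6)


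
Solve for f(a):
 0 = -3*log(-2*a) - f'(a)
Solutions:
 f(a) = C1 - 3*a*log(-a) + 3*a*(1 - log(2))


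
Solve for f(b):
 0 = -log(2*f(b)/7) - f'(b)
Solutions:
 Integral(1/(log(_y) - log(7) + log(2)), (_y, f(b))) = C1 - b


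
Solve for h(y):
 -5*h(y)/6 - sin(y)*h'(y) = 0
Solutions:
 h(y) = C1*(cos(y) + 1)^(5/12)/(cos(y) - 1)^(5/12)


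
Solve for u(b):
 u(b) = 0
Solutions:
 u(b) = 0


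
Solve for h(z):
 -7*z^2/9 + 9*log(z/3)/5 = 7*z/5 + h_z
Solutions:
 h(z) = C1 - 7*z^3/27 - 7*z^2/10 + 9*z*log(z)/5 - 9*z*log(3)/5 - 9*z/5


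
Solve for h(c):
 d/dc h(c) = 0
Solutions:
 h(c) = C1


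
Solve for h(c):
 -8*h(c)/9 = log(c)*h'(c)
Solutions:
 h(c) = C1*exp(-8*li(c)/9)


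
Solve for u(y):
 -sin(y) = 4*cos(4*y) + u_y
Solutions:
 u(y) = C1 - sin(4*y) + cos(y)


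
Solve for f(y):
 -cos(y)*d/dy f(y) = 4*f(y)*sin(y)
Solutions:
 f(y) = C1*cos(y)^4


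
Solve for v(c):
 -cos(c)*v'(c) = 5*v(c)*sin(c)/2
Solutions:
 v(c) = C1*cos(c)^(5/2)


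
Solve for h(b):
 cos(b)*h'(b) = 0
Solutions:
 h(b) = C1


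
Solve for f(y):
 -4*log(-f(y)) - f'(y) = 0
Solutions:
 -li(-f(y)) = C1 - 4*y


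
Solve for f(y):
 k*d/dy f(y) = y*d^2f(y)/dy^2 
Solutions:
 f(y) = C1 + y^(re(k) + 1)*(C2*sin(log(y)*Abs(im(k))) + C3*cos(log(y)*im(k)))


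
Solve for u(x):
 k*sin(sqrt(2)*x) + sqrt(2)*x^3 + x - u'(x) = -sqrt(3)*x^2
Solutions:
 u(x) = C1 - sqrt(2)*k*cos(sqrt(2)*x)/2 + sqrt(2)*x^4/4 + sqrt(3)*x^3/3 + x^2/2


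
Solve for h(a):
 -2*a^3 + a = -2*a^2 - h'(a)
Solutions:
 h(a) = C1 + a^4/2 - 2*a^3/3 - a^2/2


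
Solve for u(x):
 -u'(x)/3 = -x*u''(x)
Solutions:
 u(x) = C1 + C2*x^(4/3)


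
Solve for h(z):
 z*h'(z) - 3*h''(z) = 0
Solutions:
 h(z) = C1 + C2*erfi(sqrt(6)*z/6)


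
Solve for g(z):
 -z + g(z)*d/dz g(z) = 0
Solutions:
 g(z) = -sqrt(C1 + z^2)
 g(z) = sqrt(C1 + z^2)


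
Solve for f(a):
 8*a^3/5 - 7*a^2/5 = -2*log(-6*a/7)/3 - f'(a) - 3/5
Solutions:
 f(a) = C1 - 2*a^4/5 + 7*a^3/15 - 2*a*log(-a)/3 + a*(-10*log(6) + 1 + 10*log(7))/15


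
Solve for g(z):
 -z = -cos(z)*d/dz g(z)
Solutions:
 g(z) = C1 + Integral(z/cos(z), z)


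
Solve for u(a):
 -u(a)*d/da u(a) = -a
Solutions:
 u(a) = -sqrt(C1 + a^2)
 u(a) = sqrt(C1 + a^2)


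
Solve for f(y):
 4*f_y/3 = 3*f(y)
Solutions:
 f(y) = C1*exp(9*y/4)


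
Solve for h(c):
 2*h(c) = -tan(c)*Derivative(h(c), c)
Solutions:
 h(c) = C1/sin(c)^2


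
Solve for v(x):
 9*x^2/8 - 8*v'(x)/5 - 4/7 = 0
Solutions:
 v(x) = C1 + 15*x^3/64 - 5*x/14


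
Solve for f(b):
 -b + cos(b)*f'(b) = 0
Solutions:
 f(b) = C1 + Integral(b/cos(b), b)


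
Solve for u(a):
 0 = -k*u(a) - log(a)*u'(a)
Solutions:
 u(a) = C1*exp(-k*li(a))


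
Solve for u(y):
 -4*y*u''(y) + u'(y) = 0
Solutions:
 u(y) = C1 + C2*y^(5/4)


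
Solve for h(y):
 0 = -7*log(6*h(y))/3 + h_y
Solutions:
 -3*Integral(1/(log(_y) + log(6)), (_y, h(y)))/7 = C1 - y


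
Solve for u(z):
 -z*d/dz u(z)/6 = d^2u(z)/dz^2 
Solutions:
 u(z) = C1 + C2*erf(sqrt(3)*z/6)


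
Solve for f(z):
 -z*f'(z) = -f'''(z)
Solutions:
 f(z) = C1 + Integral(C2*airyai(z) + C3*airybi(z), z)


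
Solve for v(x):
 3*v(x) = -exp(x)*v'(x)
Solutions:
 v(x) = C1*exp(3*exp(-x))


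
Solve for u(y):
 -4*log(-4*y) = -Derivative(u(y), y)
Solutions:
 u(y) = C1 + 4*y*log(-y) + 4*y*(-1 + 2*log(2))


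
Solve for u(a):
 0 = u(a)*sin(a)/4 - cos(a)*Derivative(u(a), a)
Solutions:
 u(a) = C1/cos(a)^(1/4)


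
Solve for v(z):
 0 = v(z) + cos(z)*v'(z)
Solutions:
 v(z) = C1*sqrt(sin(z) - 1)/sqrt(sin(z) + 1)


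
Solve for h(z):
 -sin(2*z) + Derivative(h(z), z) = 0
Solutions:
 h(z) = C1 - cos(2*z)/2


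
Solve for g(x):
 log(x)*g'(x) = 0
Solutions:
 g(x) = C1


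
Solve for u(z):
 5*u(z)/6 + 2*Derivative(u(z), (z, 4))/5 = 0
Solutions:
 u(z) = (C1*sin(3^(3/4)*sqrt(5)*z/6) + C2*cos(3^(3/4)*sqrt(5)*z/6))*exp(-3^(3/4)*sqrt(5)*z/6) + (C3*sin(3^(3/4)*sqrt(5)*z/6) + C4*cos(3^(3/4)*sqrt(5)*z/6))*exp(3^(3/4)*sqrt(5)*z/6)


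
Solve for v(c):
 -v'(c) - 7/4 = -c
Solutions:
 v(c) = C1 + c^2/2 - 7*c/4


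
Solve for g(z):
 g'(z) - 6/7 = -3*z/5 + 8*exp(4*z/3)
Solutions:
 g(z) = C1 - 3*z^2/10 + 6*z/7 + 6*exp(4*z/3)


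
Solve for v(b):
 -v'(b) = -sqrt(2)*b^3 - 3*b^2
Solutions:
 v(b) = C1 + sqrt(2)*b^4/4 + b^3


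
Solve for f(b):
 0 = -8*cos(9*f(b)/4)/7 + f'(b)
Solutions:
 -8*b/7 - 2*log(sin(9*f(b)/4) - 1)/9 + 2*log(sin(9*f(b)/4) + 1)/9 = C1


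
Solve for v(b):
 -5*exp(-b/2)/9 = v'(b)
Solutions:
 v(b) = C1 + 10*exp(-b/2)/9


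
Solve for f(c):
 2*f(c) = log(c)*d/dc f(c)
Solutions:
 f(c) = C1*exp(2*li(c))


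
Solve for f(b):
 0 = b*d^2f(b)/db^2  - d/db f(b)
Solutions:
 f(b) = C1 + C2*b^2


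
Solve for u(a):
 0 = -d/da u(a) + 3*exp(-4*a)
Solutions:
 u(a) = C1 - 3*exp(-4*a)/4


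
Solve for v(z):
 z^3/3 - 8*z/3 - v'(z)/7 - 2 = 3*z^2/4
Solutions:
 v(z) = C1 + 7*z^4/12 - 7*z^3/4 - 28*z^2/3 - 14*z


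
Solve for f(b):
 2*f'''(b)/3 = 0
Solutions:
 f(b) = C1 + C2*b + C3*b^2


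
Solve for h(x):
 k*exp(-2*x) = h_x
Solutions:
 h(x) = C1 - k*exp(-2*x)/2


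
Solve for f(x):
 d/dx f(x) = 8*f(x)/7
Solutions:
 f(x) = C1*exp(8*x/7)


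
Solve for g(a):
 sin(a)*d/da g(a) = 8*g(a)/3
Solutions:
 g(a) = C1*(cos(a) - 1)^(4/3)/(cos(a) + 1)^(4/3)


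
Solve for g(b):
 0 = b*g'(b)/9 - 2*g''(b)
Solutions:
 g(b) = C1 + C2*erfi(b/6)


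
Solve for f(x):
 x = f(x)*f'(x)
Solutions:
 f(x) = -sqrt(C1 + x^2)
 f(x) = sqrt(C1 + x^2)


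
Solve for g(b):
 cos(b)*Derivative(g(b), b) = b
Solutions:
 g(b) = C1 + Integral(b/cos(b), b)


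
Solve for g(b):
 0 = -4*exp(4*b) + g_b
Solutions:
 g(b) = C1 + exp(4*b)


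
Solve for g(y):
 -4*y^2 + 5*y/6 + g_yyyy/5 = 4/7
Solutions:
 g(y) = C1 + C2*y + C3*y^2 + C4*y^3 + y^6/18 - 5*y^5/144 + 5*y^4/42


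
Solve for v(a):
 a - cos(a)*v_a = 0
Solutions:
 v(a) = C1 + Integral(a/cos(a), a)


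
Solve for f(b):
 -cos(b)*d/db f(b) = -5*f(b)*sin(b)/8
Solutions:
 f(b) = C1/cos(b)^(5/8)


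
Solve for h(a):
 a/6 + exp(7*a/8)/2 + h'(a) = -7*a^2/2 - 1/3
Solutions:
 h(a) = C1 - 7*a^3/6 - a^2/12 - a/3 - 4*exp(7*a/8)/7


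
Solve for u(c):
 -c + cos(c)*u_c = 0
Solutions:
 u(c) = C1 + Integral(c/cos(c), c)


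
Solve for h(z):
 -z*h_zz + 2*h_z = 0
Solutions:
 h(z) = C1 + C2*z^3


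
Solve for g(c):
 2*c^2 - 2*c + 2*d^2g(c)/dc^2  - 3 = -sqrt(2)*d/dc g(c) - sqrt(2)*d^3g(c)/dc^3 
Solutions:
 g(c) = C1 - sqrt(2)*c^3/3 + sqrt(2)*c^2/2 + 2*c^2 - 2*c - sqrt(2)*c/2 + (C2*sin(sqrt(2)*c/2) + C3*cos(sqrt(2)*c/2))*exp(-sqrt(2)*c/2)


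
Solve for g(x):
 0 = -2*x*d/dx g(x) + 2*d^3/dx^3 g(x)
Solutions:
 g(x) = C1 + Integral(C2*airyai(x) + C3*airybi(x), x)


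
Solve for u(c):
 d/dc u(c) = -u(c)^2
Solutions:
 u(c) = 1/(C1 + c)


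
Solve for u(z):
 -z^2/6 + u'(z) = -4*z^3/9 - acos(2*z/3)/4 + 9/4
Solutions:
 u(z) = C1 - z^4/9 + z^3/18 - z*acos(2*z/3)/4 + 9*z/4 + sqrt(9 - 4*z^2)/8


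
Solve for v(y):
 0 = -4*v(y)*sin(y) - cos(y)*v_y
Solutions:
 v(y) = C1*cos(y)^4


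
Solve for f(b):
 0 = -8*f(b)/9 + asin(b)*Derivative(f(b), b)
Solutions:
 f(b) = C1*exp(8*Integral(1/asin(b), b)/9)


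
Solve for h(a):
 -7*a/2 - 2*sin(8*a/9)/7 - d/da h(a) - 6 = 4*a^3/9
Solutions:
 h(a) = C1 - a^4/9 - 7*a^2/4 - 6*a + 9*cos(8*a/9)/28


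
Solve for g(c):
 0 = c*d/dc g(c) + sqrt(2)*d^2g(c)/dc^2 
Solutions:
 g(c) = C1 + C2*erf(2^(1/4)*c/2)


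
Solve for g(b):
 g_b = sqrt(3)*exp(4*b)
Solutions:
 g(b) = C1 + sqrt(3)*exp(4*b)/4


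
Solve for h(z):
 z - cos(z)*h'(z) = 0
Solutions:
 h(z) = C1 + Integral(z/cos(z), z)


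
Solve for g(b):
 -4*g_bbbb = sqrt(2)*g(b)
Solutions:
 g(b) = (C1*sin(2^(1/8)*b/2) + C2*cos(2^(1/8)*b/2))*exp(-2^(1/8)*b/2) + (C3*sin(2^(1/8)*b/2) + C4*cos(2^(1/8)*b/2))*exp(2^(1/8)*b/2)


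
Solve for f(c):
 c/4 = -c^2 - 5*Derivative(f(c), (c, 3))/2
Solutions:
 f(c) = C1 + C2*c + C3*c^2 - c^5/150 - c^4/240


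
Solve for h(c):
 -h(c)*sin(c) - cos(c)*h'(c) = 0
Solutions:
 h(c) = C1*cos(c)


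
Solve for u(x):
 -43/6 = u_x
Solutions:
 u(x) = C1 - 43*x/6


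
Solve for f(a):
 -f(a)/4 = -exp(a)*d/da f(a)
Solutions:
 f(a) = C1*exp(-exp(-a)/4)


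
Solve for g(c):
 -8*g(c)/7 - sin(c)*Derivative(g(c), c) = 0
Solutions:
 g(c) = C1*(cos(c) + 1)^(4/7)/(cos(c) - 1)^(4/7)


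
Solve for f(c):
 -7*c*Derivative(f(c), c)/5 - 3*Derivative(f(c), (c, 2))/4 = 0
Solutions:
 f(c) = C1 + C2*erf(sqrt(210)*c/15)


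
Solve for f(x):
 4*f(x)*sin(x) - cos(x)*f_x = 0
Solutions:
 f(x) = C1/cos(x)^4


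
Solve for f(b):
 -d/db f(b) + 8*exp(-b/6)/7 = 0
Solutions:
 f(b) = C1 - 48*exp(-b/6)/7


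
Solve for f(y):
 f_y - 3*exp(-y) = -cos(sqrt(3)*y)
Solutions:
 f(y) = C1 - sqrt(3)*sin(sqrt(3)*y)/3 - 3*exp(-y)


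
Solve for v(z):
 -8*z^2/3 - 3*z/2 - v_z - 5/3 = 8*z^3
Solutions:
 v(z) = C1 - 2*z^4 - 8*z^3/9 - 3*z^2/4 - 5*z/3


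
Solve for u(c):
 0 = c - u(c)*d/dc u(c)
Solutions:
 u(c) = -sqrt(C1 + c^2)
 u(c) = sqrt(C1 + c^2)


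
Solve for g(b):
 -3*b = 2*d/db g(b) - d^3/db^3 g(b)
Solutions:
 g(b) = C1 + C2*exp(-sqrt(2)*b) + C3*exp(sqrt(2)*b) - 3*b^2/4


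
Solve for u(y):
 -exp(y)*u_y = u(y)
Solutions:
 u(y) = C1*exp(exp(-y))


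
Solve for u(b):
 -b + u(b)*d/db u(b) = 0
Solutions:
 u(b) = -sqrt(C1 + b^2)
 u(b) = sqrt(C1 + b^2)


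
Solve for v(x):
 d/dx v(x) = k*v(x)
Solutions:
 v(x) = C1*exp(k*x)


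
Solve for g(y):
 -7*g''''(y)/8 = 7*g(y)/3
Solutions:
 g(y) = (C1*sin(2^(1/4)*3^(3/4)*y/3) + C2*cos(2^(1/4)*3^(3/4)*y/3))*exp(-2^(1/4)*3^(3/4)*y/3) + (C3*sin(2^(1/4)*3^(3/4)*y/3) + C4*cos(2^(1/4)*3^(3/4)*y/3))*exp(2^(1/4)*3^(3/4)*y/3)


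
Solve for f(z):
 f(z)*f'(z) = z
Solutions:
 f(z) = -sqrt(C1 + z^2)
 f(z) = sqrt(C1 + z^2)


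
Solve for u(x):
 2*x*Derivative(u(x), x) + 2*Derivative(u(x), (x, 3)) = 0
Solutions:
 u(x) = C1 + Integral(C2*airyai(-x) + C3*airybi(-x), x)


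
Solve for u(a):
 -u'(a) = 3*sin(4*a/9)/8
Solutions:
 u(a) = C1 + 27*cos(4*a/9)/32


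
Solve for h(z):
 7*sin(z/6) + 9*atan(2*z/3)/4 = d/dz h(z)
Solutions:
 h(z) = C1 + 9*z*atan(2*z/3)/4 - 27*log(4*z^2 + 9)/16 - 42*cos(z/6)


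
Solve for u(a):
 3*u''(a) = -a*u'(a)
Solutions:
 u(a) = C1 + C2*erf(sqrt(6)*a/6)


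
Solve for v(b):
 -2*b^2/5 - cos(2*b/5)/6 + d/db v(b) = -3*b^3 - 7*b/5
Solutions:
 v(b) = C1 - 3*b^4/4 + 2*b^3/15 - 7*b^2/10 + 5*sin(2*b/5)/12


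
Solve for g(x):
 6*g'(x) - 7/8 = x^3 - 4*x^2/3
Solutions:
 g(x) = C1 + x^4/24 - 2*x^3/27 + 7*x/48


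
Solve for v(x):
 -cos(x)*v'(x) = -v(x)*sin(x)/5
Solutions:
 v(x) = C1/cos(x)^(1/5)


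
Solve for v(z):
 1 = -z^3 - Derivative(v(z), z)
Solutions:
 v(z) = C1 - z^4/4 - z


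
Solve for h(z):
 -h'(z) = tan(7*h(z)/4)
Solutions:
 h(z) = -4*asin(C1*exp(-7*z/4))/7 + 4*pi/7
 h(z) = 4*asin(C1*exp(-7*z/4))/7


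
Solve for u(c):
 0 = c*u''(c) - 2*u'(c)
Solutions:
 u(c) = C1 + C2*c^3


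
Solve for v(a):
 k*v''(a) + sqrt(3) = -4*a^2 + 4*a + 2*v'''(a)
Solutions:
 v(a) = C1 + C2*a + C3*exp(a*k/2) - a^4/(3*k) + 2*a^3*(1 - 4/k)/(3*k) + a^2*(-sqrt(3)/2 + 4/k - 16/k^2)/k


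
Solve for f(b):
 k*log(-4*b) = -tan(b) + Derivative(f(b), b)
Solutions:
 f(b) = C1 + b*k*(log(-b) - 1) + 2*b*k*log(2) - log(cos(b))


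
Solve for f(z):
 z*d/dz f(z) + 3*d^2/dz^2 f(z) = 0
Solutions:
 f(z) = C1 + C2*erf(sqrt(6)*z/6)


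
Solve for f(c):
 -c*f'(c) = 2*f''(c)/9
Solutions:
 f(c) = C1 + C2*erf(3*c/2)


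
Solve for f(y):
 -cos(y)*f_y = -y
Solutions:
 f(y) = C1 + Integral(y/cos(y), y)


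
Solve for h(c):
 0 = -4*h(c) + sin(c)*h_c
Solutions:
 h(c) = C1*(cos(c)^2 - 2*cos(c) + 1)/(cos(c)^2 + 2*cos(c) + 1)


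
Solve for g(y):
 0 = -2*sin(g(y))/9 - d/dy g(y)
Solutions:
 2*y/9 + log(cos(g(y)) - 1)/2 - log(cos(g(y)) + 1)/2 = C1


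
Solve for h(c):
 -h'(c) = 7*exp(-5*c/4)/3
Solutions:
 h(c) = C1 + 28*exp(-5*c/4)/15


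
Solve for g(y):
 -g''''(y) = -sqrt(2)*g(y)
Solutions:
 g(y) = C1*exp(-2^(1/8)*y) + C2*exp(2^(1/8)*y) + C3*sin(2^(1/8)*y) + C4*cos(2^(1/8)*y)


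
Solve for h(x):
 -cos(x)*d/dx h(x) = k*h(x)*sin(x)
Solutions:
 h(x) = C1*exp(k*log(cos(x)))


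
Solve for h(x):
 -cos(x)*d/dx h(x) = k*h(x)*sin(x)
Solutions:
 h(x) = C1*exp(k*log(cos(x)))


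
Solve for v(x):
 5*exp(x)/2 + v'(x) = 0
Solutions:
 v(x) = C1 - 5*exp(x)/2


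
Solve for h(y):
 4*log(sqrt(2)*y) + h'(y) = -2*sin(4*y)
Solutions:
 h(y) = C1 - 4*y*log(y) - 2*y*log(2) + 4*y + cos(4*y)/2


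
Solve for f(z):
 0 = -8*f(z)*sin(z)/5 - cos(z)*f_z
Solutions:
 f(z) = C1*cos(z)^(8/5)


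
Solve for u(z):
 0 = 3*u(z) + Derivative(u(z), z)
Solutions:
 u(z) = C1*exp(-3*z)


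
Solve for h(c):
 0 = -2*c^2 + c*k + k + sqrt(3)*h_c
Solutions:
 h(c) = C1 + 2*sqrt(3)*c^3/9 - sqrt(3)*c^2*k/6 - sqrt(3)*c*k/3


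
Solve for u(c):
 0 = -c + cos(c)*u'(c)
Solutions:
 u(c) = C1 + Integral(c/cos(c), c)


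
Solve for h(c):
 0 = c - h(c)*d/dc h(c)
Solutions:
 h(c) = -sqrt(C1 + c^2)
 h(c) = sqrt(C1 + c^2)


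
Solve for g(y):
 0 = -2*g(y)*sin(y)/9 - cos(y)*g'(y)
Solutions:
 g(y) = C1*cos(y)^(2/9)


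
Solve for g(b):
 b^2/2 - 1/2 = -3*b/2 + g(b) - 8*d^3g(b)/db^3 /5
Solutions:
 g(b) = C3*exp(5^(1/3)*b/2) + b^2/2 + 3*b/2 + (C1*sin(sqrt(3)*5^(1/3)*b/4) + C2*cos(sqrt(3)*5^(1/3)*b/4))*exp(-5^(1/3)*b/4) - 1/2


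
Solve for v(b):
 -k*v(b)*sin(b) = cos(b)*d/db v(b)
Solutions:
 v(b) = C1*exp(k*log(cos(b)))


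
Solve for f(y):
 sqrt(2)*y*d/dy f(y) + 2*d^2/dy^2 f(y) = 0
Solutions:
 f(y) = C1 + C2*erf(2^(1/4)*y/2)


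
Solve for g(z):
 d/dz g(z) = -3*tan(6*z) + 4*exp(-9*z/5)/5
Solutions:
 g(z) = C1 - log(tan(6*z)^2 + 1)/4 - 4*exp(-9*z/5)/9


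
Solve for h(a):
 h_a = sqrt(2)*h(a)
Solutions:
 h(a) = C1*exp(sqrt(2)*a)


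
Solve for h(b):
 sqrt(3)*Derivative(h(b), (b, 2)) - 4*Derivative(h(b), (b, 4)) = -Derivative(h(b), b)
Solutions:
 h(b) = C1 + C2*exp(-b*(3^(5/6)/(sqrt(9 - sqrt(3)) + 3)^(1/3) + 3^(2/3)*(sqrt(9 - sqrt(3)) + 3)^(1/3))/12)*sin(b*(-3^(1/6)*(sqrt(9 - sqrt(3)) + 3)^(1/3) + 3^(1/3)/(sqrt(9 - sqrt(3)) + 3)^(1/3))/4) + C3*exp(-b*(3^(5/6)/(sqrt(9 - sqrt(3)) + 3)^(1/3) + 3^(2/3)*(sqrt(9 - sqrt(3)) + 3)^(1/3))/12)*cos(b*(-3^(1/6)*(sqrt(9 - sqrt(3)) + 3)^(1/3) + 3^(1/3)/(sqrt(9 - sqrt(3)) + 3)^(1/3))/4) + C4*exp(b*(3^(5/6)/(sqrt(9 - sqrt(3)) + 3)^(1/3) + 3^(2/3)*(sqrt(9 - sqrt(3)) + 3)^(1/3))/6)


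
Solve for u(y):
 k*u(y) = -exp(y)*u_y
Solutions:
 u(y) = C1*exp(k*exp(-y))


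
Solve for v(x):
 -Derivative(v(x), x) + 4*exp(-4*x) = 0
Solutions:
 v(x) = C1 - exp(-4*x)


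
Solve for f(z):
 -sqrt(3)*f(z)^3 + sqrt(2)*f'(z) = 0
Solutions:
 f(z) = -sqrt(-1/(C1 + sqrt(6)*z))
 f(z) = sqrt(-1/(C1 + sqrt(6)*z))


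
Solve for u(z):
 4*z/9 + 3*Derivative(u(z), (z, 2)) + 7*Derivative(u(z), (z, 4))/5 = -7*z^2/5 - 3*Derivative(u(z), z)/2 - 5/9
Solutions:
 u(z) = C1 + C2*exp(-70^(1/3)*z*(-(21 + sqrt(1001))^(1/3) + 2*70^(1/3)/(21 + sqrt(1001))^(1/3))/28)*sin(sqrt(3)*70^(1/3)*z*(2*70^(1/3)/(21 + sqrt(1001))^(1/3) + (21 + sqrt(1001))^(1/3))/28) + C3*exp(-70^(1/3)*z*(-(21 + sqrt(1001))^(1/3) + 2*70^(1/3)/(21 + sqrt(1001))^(1/3))/28)*cos(sqrt(3)*70^(1/3)*z*(2*70^(1/3)/(21 + sqrt(1001))^(1/3) + (21 + sqrt(1001))^(1/3))/28) + C4*exp(70^(1/3)*z*(-(21 + sqrt(1001))^(1/3) + 2*70^(1/3)/(21 + sqrt(1001))^(1/3))/14) - 14*z^3/45 + 232*z^2/135 - 326*z/45


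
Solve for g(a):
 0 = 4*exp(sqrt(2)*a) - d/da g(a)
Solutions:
 g(a) = C1 + 2*sqrt(2)*exp(sqrt(2)*a)


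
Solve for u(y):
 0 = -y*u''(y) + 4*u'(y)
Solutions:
 u(y) = C1 + C2*y^5


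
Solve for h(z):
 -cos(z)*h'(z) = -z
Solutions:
 h(z) = C1 + Integral(z/cos(z), z)


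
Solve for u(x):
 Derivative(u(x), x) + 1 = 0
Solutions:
 u(x) = C1 - x


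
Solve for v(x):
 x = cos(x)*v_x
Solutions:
 v(x) = C1 + Integral(x/cos(x), x)


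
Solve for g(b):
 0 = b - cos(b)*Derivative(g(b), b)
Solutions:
 g(b) = C1 + Integral(b/cos(b), b)


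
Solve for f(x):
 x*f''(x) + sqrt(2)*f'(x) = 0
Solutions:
 f(x) = C1 + C2*x^(1 - sqrt(2))


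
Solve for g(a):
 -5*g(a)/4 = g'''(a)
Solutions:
 g(a) = C3*exp(-10^(1/3)*a/2) + (C1*sin(10^(1/3)*sqrt(3)*a/4) + C2*cos(10^(1/3)*sqrt(3)*a/4))*exp(10^(1/3)*a/4)


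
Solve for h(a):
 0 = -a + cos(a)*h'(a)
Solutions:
 h(a) = C1 + Integral(a/cos(a), a)


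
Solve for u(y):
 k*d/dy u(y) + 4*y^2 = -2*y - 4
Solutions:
 u(y) = C1 - 4*y^3/(3*k) - y^2/k - 4*y/k


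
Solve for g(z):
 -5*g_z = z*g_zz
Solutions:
 g(z) = C1 + C2/z^4


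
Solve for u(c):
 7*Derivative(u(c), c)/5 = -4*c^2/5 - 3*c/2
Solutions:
 u(c) = C1 - 4*c^3/21 - 15*c^2/28


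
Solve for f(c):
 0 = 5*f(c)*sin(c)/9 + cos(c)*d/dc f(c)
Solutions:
 f(c) = C1*cos(c)^(5/9)


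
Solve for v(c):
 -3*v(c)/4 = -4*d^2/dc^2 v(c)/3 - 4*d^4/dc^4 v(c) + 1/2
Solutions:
 v(c) = C1*exp(-sqrt(3)*c*sqrt(-2 + sqrt(31))/6) + C2*exp(sqrt(3)*c*sqrt(-2 + sqrt(31))/6) + C3*sin(sqrt(3)*c*sqrt(2 + sqrt(31))/6) + C4*cos(sqrt(3)*c*sqrt(2 + sqrt(31))/6) - 2/3


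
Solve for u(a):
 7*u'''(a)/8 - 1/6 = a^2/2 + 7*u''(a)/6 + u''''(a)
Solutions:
 u(a) = C1 + C2*a - a^4/28 - 3*a^3/28 + 43*a^2/784 + (C3*sin(sqrt(2247)*a/48) + C4*cos(sqrt(2247)*a/48))*exp(7*a/16)


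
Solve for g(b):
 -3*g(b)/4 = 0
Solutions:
 g(b) = 0


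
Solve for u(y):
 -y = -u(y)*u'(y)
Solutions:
 u(y) = -sqrt(C1 + y^2)
 u(y) = sqrt(C1 + y^2)


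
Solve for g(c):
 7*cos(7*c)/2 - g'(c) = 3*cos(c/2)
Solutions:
 g(c) = C1 - 6*sin(c/2) + sin(7*c)/2


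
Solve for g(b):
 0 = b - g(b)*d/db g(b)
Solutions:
 g(b) = -sqrt(C1 + b^2)
 g(b) = sqrt(C1 + b^2)


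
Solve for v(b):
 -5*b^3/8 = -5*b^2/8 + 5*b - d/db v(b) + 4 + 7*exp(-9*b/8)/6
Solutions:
 v(b) = C1 + 5*b^4/32 - 5*b^3/24 + 5*b^2/2 + 4*b - 28*exp(-9*b/8)/27


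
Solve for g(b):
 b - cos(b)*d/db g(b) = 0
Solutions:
 g(b) = C1 + Integral(b/cos(b), b)


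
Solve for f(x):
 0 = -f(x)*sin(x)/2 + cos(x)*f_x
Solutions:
 f(x) = C1/sqrt(cos(x))


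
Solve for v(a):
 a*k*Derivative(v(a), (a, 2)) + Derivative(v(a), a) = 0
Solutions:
 v(a) = C1 + a^(((re(k) - 1)*re(k) + im(k)^2)/(re(k)^2 + im(k)^2))*(C2*sin(log(a)*Abs(im(k))/(re(k)^2 + im(k)^2)) + C3*cos(log(a)*im(k)/(re(k)^2 + im(k)^2)))


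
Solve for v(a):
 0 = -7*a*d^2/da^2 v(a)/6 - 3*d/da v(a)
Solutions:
 v(a) = C1 + C2/a^(11/7)


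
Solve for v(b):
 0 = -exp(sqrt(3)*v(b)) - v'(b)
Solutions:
 v(b) = sqrt(3)*(2*log(1/(C1 + b)) - log(3))/6


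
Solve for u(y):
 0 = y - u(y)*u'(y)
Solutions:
 u(y) = -sqrt(C1 + y^2)
 u(y) = sqrt(C1 + y^2)


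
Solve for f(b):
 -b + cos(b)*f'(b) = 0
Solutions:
 f(b) = C1 + Integral(b/cos(b), b)


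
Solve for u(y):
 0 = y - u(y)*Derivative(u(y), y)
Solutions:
 u(y) = -sqrt(C1 + y^2)
 u(y) = sqrt(C1 + y^2)


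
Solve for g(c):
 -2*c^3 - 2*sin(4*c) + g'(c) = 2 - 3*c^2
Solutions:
 g(c) = C1 + c^4/2 - c^3 + 2*c - cos(4*c)/2


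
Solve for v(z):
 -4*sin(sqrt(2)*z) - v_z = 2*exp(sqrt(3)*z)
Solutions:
 v(z) = C1 - 2*sqrt(3)*exp(sqrt(3)*z)/3 + 2*sqrt(2)*cos(sqrt(2)*z)


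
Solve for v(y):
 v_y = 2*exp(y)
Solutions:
 v(y) = C1 + 2*exp(y)


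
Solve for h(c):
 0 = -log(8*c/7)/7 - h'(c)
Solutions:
 h(c) = C1 - c*log(c)/7 - 3*c*log(2)/7 + c/7 + c*log(7)/7


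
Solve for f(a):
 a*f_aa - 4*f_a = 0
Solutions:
 f(a) = C1 + C2*a^5


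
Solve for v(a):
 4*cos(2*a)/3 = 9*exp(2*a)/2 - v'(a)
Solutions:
 v(a) = C1 + 9*exp(2*a)/4 - 2*sin(2*a)/3


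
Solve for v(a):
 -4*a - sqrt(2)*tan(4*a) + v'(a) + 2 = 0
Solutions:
 v(a) = C1 + 2*a^2 - 2*a - sqrt(2)*log(cos(4*a))/4


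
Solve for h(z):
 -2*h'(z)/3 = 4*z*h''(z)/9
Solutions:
 h(z) = C1 + C2/sqrt(z)


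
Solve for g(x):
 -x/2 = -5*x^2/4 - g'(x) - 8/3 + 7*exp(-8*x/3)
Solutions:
 g(x) = C1 - 5*x^3/12 + x^2/4 - 8*x/3 - 21*exp(-8*x/3)/8


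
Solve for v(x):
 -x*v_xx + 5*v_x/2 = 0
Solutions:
 v(x) = C1 + C2*x^(7/2)


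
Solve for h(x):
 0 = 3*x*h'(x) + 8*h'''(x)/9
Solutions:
 h(x) = C1 + Integral(C2*airyai(-3*x/2) + C3*airybi(-3*x/2), x)


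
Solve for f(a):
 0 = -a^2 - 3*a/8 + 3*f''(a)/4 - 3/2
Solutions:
 f(a) = C1 + C2*a + a^4/9 + a^3/12 + a^2


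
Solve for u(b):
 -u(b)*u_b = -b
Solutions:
 u(b) = -sqrt(C1 + b^2)
 u(b) = sqrt(C1 + b^2)


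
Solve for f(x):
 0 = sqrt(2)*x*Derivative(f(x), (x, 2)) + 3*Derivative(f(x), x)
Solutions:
 f(x) = C1 + C2*x^(1 - 3*sqrt(2)/2)


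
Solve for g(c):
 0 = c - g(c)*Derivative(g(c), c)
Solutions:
 g(c) = -sqrt(C1 + c^2)
 g(c) = sqrt(C1 + c^2)


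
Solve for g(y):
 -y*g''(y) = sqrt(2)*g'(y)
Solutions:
 g(y) = C1 + C2*y^(1 - sqrt(2))


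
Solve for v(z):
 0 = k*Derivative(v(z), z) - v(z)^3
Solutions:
 v(z) = -sqrt(2)*sqrt(-k/(C1*k + z))/2
 v(z) = sqrt(2)*sqrt(-k/(C1*k + z))/2


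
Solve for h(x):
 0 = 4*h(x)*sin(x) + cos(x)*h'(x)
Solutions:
 h(x) = C1*cos(x)^4


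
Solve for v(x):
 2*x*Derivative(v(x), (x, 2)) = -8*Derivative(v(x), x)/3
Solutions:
 v(x) = C1 + C2/x^(1/3)


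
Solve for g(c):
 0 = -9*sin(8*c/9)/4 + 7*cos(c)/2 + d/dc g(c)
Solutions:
 g(c) = C1 - 7*sin(c)/2 - 81*cos(8*c/9)/32


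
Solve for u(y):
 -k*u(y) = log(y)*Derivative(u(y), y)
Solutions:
 u(y) = C1*exp(-k*li(y))


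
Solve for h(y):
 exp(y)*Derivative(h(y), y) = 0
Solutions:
 h(y) = C1


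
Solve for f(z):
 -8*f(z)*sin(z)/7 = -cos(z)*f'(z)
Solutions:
 f(z) = C1/cos(z)^(8/7)


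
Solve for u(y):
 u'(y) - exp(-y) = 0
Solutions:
 u(y) = C1 - exp(-y)


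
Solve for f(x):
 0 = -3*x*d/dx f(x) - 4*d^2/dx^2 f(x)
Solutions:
 f(x) = C1 + C2*erf(sqrt(6)*x/4)


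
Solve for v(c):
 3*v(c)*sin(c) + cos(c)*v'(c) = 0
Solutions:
 v(c) = C1*cos(c)^3


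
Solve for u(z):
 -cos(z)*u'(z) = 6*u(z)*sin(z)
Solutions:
 u(z) = C1*cos(z)^6


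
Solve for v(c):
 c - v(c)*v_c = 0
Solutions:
 v(c) = -sqrt(C1 + c^2)
 v(c) = sqrt(C1 + c^2)


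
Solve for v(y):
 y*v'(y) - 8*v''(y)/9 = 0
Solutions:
 v(y) = C1 + C2*erfi(3*y/4)


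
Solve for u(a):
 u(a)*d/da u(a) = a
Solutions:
 u(a) = -sqrt(C1 + a^2)
 u(a) = sqrt(C1 + a^2)


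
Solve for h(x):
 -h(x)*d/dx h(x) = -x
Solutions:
 h(x) = -sqrt(C1 + x^2)
 h(x) = sqrt(C1 + x^2)


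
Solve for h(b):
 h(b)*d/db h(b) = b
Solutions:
 h(b) = -sqrt(C1 + b^2)
 h(b) = sqrt(C1 + b^2)


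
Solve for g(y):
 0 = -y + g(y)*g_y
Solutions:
 g(y) = -sqrt(C1 + y^2)
 g(y) = sqrt(C1 + y^2)


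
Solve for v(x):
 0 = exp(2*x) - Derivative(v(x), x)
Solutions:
 v(x) = C1 + exp(2*x)/2


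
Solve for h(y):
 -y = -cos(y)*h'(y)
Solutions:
 h(y) = C1 + Integral(y/cos(y), y)


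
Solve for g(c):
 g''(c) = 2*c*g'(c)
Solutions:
 g(c) = C1 + C2*erfi(c)


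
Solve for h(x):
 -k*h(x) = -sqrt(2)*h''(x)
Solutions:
 h(x) = C1*exp(-2^(3/4)*sqrt(k)*x/2) + C2*exp(2^(3/4)*sqrt(k)*x/2)


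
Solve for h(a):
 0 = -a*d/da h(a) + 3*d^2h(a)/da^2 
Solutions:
 h(a) = C1 + C2*erfi(sqrt(6)*a/6)


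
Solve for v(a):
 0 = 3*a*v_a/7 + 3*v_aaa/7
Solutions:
 v(a) = C1 + Integral(C2*airyai(-a) + C3*airybi(-a), a)


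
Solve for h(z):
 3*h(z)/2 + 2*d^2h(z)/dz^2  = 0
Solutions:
 h(z) = C1*sin(sqrt(3)*z/2) + C2*cos(sqrt(3)*z/2)


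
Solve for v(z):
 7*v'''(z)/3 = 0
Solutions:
 v(z) = C1 + C2*z + C3*z^2


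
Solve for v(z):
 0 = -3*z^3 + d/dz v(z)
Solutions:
 v(z) = C1 + 3*z^4/4


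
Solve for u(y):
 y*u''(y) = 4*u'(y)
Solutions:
 u(y) = C1 + C2*y^5


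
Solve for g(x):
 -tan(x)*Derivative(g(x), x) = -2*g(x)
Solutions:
 g(x) = C1*sin(x)^2


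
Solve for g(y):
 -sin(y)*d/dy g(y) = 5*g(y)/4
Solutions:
 g(y) = C1*(cos(y) + 1)^(5/8)/(cos(y) - 1)^(5/8)


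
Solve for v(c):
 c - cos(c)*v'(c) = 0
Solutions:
 v(c) = C1 + Integral(c/cos(c), c)


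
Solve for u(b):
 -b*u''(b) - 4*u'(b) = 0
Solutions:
 u(b) = C1 + C2/b^3


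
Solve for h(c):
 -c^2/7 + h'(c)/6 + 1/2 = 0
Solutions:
 h(c) = C1 + 2*c^3/7 - 3*c


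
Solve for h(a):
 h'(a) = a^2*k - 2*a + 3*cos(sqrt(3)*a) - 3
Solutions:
 h(a) = C1 + a^3*k/3 - a^2 - 3*a + sqrt(3)*sin(sqrt(3)*a)


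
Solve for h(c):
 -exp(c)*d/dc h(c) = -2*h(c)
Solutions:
 h(c) = C1*exp(-2*exp(-c))


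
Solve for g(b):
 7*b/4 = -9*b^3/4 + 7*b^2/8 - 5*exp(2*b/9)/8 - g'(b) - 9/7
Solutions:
 g(b) = C1 - 9*b^4/16 + 7*b^3/24 - 7*b^2/8 - 9*b/7 - 45*exp(2*b/9)/16


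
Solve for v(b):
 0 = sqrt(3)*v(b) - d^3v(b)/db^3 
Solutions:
 v(b) = C3*exp(3^(1/6)*b) + (C1*sin(3^(2/3)*b/2) + C2*cos(3^(2/3)*b/2))*exp(-3^(1/6)*b/2)


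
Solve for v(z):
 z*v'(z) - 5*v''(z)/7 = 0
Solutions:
 v(z) = C1 + C2*erfi(sqrt(70)*z/10)


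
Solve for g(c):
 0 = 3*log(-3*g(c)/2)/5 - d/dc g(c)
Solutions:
 -5*Integral(1/(log(-_y) - log(2) + log(3)), (_y, g(c)))/3 = C1 - c


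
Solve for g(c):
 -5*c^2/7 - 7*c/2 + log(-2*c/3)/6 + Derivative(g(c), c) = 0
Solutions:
 g(c) = C1 + 5*c^3/21 + 7*c^2/4 - c*log(-c)/6 + c*(-log(2) + 1 + log(3))/6


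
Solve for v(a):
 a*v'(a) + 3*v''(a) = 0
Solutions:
 v(a) = C1 + C2*erf(sqrt(6)*a/6)


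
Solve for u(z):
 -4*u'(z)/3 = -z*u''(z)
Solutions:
 u(z) = C1 + C2*z^(7/3)


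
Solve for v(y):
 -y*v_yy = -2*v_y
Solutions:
 v(y) = C1 + C2*y^3


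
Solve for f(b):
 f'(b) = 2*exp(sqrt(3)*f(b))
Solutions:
 f(b) = sqrt(3)*(2*log(-1/(C1 + 2*b)) - log(3))/6


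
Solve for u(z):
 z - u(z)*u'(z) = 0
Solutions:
 u(z) = -sqrt(C1 + z^2)
 u(z) = sqrt(C1 + z^2)


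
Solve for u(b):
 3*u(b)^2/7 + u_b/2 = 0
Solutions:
 u(b) = 7/(C1 + 6*b)


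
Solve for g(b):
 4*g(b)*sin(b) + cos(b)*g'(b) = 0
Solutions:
 g(b) = C1*cos(b)^4


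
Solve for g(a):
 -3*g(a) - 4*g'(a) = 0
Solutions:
 g(a) = C1*exp(-3*a/4)


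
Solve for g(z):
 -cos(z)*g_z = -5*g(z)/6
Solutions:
 g(z) = C1*(sin(z) + 1)^(5/12)/(sin(z) - 1)^(5/12)


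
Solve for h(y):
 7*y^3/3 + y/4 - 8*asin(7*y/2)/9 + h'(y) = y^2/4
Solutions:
 h(y) = C1 - 7*y^4/12 + y^3/12 - y^2/8 + 8*y*asin(7*y/2)/9 + 8*sqrt(4 - 49*y^2)/63
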